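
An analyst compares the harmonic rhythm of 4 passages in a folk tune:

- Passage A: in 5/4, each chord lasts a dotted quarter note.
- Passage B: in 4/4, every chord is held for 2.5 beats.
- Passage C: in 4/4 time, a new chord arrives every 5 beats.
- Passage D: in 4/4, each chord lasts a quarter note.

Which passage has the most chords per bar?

A: 5 beats/bar ÷ 1.5 beats/chord = 10/3 chords/bar.
B: 4 beats/bar ÷ 2.5 beats/chord = 1.6 chords/bar.
C: 4 beats/bar ÷ 5 beats/chord = 0.8 chords/bar.
D: 4 beats/bar ÷ 1 beat/chord = 4 chords/bar.
Fastest is D at 4 chords/bar.

Passage D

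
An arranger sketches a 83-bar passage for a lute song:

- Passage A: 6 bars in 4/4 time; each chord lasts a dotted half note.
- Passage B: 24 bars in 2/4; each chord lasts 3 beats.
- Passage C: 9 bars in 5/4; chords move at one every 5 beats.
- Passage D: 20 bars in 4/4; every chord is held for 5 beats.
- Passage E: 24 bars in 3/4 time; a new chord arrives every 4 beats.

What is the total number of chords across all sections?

A: 6 bars × 4 beats = 24 beats; 3 beats/chord → 8 chords.
B: 24 bars × 2 beats = 48 beats; 3 beats/chord → 16 chords.
C: 9 bars × 5 beats = 45 beats; 5 beats/chord → 9 chords.
D: 20 bars × 4 beats = 80 beats; 5 beats/chord → 16 chords.
E: 24 bars × 3 beats = 72 beats; 4 beats/chord → 18 chords.
Total: 8 + 16 + 9 + 16 + 18 = 67.

67 chords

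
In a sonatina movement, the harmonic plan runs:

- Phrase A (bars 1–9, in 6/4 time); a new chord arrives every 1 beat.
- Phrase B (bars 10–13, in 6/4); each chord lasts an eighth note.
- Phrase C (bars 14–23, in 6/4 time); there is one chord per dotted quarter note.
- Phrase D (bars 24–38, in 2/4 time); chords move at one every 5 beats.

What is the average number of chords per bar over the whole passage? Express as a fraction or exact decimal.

74/19 chords per bar

A: 9 × 6 = 54 beats ÷ 1 = 54 chords.
B: 4 × 6 = 24 beats ÷ 0.5 = 48 chords.
C: 10 × 6 = 60 beats ÷ 1.5 = 40 chords.
D: 15 × 2 = 30 beats ÷ 5 = 6 chords.
Overall: 148 chords over 38 bars → 148/38 = 74/19 chords per bar.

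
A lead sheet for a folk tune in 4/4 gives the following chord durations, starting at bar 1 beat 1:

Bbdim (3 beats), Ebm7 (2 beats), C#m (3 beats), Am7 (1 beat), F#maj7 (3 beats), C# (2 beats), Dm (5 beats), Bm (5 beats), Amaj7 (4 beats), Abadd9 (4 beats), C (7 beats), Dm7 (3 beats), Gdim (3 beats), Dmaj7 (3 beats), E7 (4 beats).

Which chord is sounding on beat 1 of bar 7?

Amaj7

Beat 1 of bar 7 is beat (7−1)×4 + 1 = 25 overall.
Running totals: Bbdim ends at 3, Ebm7 ends at 5, C#m ends at 8, Am7 ends at 9, F#maj7 ends at 12, C# ends at 14, Dm ends at 19, Bm ends at 24, Amaj7 ends at 28.
Beat 25 falls within Amaj7.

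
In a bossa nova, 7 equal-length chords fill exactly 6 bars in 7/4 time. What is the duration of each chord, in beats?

6 beats

6 bars × 7 beats/bar = 42 beats total.
42 beats ÷ 7 chords = 6 beats per chord.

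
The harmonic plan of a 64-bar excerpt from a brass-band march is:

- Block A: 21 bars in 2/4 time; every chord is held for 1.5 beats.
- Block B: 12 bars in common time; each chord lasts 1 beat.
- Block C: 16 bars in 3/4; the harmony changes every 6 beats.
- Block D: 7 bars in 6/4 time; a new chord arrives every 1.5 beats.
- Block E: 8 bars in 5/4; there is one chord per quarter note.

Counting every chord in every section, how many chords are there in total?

152 chords

A has 42 beats and chords last 1.5 each, so 28 chords.
B has 48 beats and chords last 1 each, so 48 chords.
C has 48 beats and chords last 6 each, so 8 chords.
D has 42 beats and chords last 1.5 each, so 28 chords.
E has 40 beats and chords last 1 each, so 40 chords.
Total: 28 + 48 + 8 + 28 + 40 = 152.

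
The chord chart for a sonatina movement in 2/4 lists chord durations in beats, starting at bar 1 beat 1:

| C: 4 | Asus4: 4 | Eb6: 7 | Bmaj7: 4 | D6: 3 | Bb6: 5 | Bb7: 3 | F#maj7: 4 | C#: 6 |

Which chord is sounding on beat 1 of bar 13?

Bb6

Beat 1 of bar 13 is beat (13−1)×2 + 1 = 25 overall.
Running totals: C ends at 4, Asus4 ends at 8, Eb6 ends at 15, Bmaj7 ends at 19, D6 ends at 22, Bb6 ends at 27.
Beat 25 falls within Bb6.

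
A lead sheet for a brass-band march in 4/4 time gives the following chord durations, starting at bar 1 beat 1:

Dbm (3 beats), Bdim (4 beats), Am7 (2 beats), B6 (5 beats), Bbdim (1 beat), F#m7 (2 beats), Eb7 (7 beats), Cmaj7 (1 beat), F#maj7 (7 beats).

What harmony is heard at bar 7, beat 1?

Beat 1 of bar 7 is beat (7−1)×4 + 1 = 25 overall.
Running totals: Dbm ends at 3, Bdim ends at 7, Am7 ends at 9, B6 ends at 14, Bbdim ends at 15, F#m7 ends at 17, Eb7 ends at 24, Cmaj7 ends at 25.
Beat 25 falls within Cmaj7.

Cmaj7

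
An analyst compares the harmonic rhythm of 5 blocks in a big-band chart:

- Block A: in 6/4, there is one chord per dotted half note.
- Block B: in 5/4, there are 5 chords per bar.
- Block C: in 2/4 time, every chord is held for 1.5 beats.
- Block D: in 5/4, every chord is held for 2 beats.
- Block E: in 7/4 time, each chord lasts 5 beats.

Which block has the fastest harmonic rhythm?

A: 6/3 = 2 chords/bar.
B: 5/1 = 5 chords/bar.
C: 2/1.5 = 4/3 chords/bar.
D: 5/2 = 2.5 chords/bar.
E: 7/5 = 1.4 chords/bar.
Fastest is B at 5 chords/bar.

Block B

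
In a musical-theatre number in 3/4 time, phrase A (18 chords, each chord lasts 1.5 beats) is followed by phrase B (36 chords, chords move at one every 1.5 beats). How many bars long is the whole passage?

A: 18 × 1.5 = 27 beats = 9 bars.
B: 36 × 1.5 = 54 beats = 18 bars.
Total: 9 + 18 = 27 bars.

27 bars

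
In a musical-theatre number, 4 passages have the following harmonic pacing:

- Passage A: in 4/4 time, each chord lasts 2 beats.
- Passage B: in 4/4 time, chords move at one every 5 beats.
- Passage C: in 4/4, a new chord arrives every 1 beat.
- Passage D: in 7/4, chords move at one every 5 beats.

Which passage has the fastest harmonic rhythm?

A: 4/2 = 2 chords/bar.
B: 4/5 = 0.8 chords/bar.
C: 4/1 = 4 chords/bar.
D: 7/5 = 1.4 chords/bar.
Fastest is C at 4 chords/bar.

Passage C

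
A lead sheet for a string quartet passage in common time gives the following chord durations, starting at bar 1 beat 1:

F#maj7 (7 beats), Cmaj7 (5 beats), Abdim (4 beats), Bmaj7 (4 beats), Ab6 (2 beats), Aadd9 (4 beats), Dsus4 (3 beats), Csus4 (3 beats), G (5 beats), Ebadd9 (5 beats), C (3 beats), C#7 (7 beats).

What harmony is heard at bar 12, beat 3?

C#7

Beat 3 of bar 12 is beat (12−1)×4 + 3 = 47 overall.
Running totals: F#maj7 ends at 7, Cmaj7 ends at 12, Abdim ends at 16, Bmaj7 ends at 20, Ab6 ends at 22, Aadd9 ends at 26, Dsus4 ends at 29, Csus4 ends at 32, G ends at 37, Ebadd9 ends at 42, C ends at 45, C#7 ends at 52.
Beat 47 falls within C#7.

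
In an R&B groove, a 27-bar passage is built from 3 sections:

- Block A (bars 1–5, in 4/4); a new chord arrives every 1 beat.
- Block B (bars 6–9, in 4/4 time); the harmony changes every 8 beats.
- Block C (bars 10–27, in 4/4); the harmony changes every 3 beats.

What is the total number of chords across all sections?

46 chords

A has 20 beats and chords last 1 each, so 20 chords.
B has 16 beats and chords last 8 each, so 2 chords.
C has 72 beats and chords last 3 each, so 24 chords.
Total: 20 + 2 + 24 = 46.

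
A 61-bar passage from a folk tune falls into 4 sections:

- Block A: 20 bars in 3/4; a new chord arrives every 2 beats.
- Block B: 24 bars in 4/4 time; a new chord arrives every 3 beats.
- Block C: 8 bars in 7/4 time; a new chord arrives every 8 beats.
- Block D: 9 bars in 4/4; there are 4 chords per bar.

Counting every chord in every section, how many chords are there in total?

105 chords

A: 20 bars × 3 beats = 60 beats; 2 beats/chord → 30 chords.
B: 24 bars × 4 beats = 96 beats; 3 beats/chord → 32 chords.
C: 8 bars × 7 beats = 56 beats; 8 beats/chord → 7 chords.
D: 9 bars × 4 beats = 36 beats; 1 beat/chord → 36 chords.
Total: 30 + 32 + 7 + 36 = 105.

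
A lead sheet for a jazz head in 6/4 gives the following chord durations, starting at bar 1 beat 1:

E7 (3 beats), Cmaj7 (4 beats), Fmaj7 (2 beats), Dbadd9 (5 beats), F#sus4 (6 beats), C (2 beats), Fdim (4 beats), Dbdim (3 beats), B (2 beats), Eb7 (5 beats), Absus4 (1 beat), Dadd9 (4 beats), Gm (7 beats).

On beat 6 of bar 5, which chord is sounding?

Beat 6 of bar 5 is beat (5−1)×6 + 6 = 30 overall.
Running totals: E7 ends at 3, Cmaj7 ends at 7, Fmaj7 ends at 9, Dbadd9 ends at 14, F#sus4 ends at 20, C ends at 22, Fdim ends at 26, Dbdim ends at 29, B ends at 31.
Beat 30 falls within B.

B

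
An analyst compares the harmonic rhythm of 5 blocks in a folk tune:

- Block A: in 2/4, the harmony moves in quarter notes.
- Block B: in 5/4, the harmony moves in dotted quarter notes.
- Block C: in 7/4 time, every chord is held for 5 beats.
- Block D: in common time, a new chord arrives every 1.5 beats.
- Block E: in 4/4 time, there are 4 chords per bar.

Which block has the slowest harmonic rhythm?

A: each chord is 1 beat in 2/4, so 2 per bar.
B: each chord is 1.5 beats in 5/4, so 10/3 per bar.
C: each chord is 5 beats in 7/4, so 1.4 per bar.
D: each chord is 1.5 beats in 4/4, so 8/3 per bar.
E: each chord is 1 beat in 4/4, so 4 per bar.
Slowest is C at 1.4 chords/bar.

Block C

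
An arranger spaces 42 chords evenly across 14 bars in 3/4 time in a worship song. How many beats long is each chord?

1 beat

14 bars × 3 beats/bar = 42 beats total.
42 beats ÷ 42 chords = 1 beats per chord.
(That is a quarter note.)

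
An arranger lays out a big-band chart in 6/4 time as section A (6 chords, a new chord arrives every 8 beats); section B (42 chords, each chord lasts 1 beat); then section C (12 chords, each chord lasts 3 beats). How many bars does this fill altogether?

21 bars

A: 6 × 8 = 48 beats = 8 bars.
B: 42 × 1 = 42 beats = 7 bars.
C: 12 × 3 = 36 beats = 6 bars.
Total: 8 + 7 + 6 = 21 bars.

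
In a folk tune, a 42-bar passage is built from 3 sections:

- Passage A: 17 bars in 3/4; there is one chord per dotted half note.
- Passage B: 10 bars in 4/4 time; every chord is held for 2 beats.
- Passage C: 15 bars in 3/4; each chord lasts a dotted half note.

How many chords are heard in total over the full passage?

52 chords

A has 51 beats and chords last 3 each, so 17 chords.
B has 40 beats and chords last 2 each, so 20 chords.
C has 45 beats and chords last 3 each, so 15 chords.
Total: 17 + 20 + 15 = 52.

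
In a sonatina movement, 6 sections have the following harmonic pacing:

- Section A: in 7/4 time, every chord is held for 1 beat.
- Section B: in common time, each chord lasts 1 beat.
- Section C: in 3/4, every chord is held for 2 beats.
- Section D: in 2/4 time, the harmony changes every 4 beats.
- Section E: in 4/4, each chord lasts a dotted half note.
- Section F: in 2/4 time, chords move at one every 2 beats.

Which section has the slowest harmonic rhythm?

A: 7 beats/bar ÷ 1 beat/chord = 7 chords/bar.
B: 4 beats/bar ÷ 1 beat/chord = 4 chords/bar.
C: 3 beats/bar ÷ 2 beats/chord = 1.5 chords/bar.
D: 2 beats/bar ÷ 4 beats/chord = 0.5 chords/bar.
E: 4 beats/bar ÷ 3 beats/chord = 4/3 chords/bar.
F: 2 beats/bar ÷ 2 beats/chord = 1 chord/bar.
Slowest is D at 0.5 chords/bar.

Section D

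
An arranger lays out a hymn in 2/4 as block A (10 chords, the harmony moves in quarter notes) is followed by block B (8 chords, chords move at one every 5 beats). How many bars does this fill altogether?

A: 10 × 1 = 10 beats = 5 bars.
B: 8 × 5 = 40 beats = 20 bars.
Total: 5 + 20 = 25 bars.

25 bars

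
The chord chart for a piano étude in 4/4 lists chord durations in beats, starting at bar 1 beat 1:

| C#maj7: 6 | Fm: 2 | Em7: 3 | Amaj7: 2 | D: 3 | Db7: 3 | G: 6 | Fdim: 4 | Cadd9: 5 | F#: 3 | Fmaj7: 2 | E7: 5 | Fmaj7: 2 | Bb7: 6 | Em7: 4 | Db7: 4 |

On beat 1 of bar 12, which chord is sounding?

Fmaj7

Beat 1 of bar 12 is beat (12−1)×4 + 1 = 45 overall.
Running totals: C#maj7 ends at 6, Fm ends at 8, Em7 ends at 11, Amaj7 ends at 13, D ends at 16, Db7 ends at 19, G ends at 25, Fdim ends at 29, Cadd9 ends at 34, F# ends at 37, Fmaj7 ends at 39, E7 ends at 44, Fmaj7 ends at 46.
Beat 45 falls within Fmaj7.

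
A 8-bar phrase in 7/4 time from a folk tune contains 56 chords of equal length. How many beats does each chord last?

8 bars × 7 beats/bar = 56 beats total.
56 beats ÷ 56 chords = 1 beats per chord.
(That is a quarter note.)

1 beat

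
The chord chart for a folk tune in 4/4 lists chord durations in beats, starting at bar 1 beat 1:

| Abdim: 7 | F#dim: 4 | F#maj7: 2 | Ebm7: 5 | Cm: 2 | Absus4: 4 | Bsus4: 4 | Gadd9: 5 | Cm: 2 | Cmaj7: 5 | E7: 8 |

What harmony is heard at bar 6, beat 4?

Beat 4 of bar 6 is beat (6−1)×4 + 4 = 24 overall.
Running totals: Abdim ends at 7, F#dim ends at 11, F#maj7 ends at 13, Ebm7 ends at 18, Cm ends at 20, Absus4 ends at 24.
Beat 24 falls within Absus4.

Absus4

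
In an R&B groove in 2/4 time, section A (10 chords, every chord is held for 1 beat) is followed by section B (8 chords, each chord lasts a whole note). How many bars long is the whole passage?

21 bars

A: 10 × 1 = 10 beats = 5 bars.
B: 8 × 4 = 32 beats = 16 bars.
Total: 5 + 16 = 21 bars.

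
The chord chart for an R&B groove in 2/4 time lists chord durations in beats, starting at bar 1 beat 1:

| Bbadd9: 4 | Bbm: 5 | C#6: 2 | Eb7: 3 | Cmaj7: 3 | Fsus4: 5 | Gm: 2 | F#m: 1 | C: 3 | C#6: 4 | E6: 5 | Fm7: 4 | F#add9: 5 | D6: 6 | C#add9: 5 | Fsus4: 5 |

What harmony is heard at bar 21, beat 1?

Beat 1 of bar 21 is beat (21−1)×2 + 1 = 41 overall.
Running totals: Bbadd9 ends at 4, Bbm ends at 9, C#6 ends at 11, Eb7 ends at 14, Cmaj7 ends at 17, Fsus4 ends at 22, Gm ends at 24, F#m ends at 25, C ends at 28, C#6 ends at 32, E6 ends at 37, Fm7 ends at 41.
Beat 41 falls within Fm7.

Fm7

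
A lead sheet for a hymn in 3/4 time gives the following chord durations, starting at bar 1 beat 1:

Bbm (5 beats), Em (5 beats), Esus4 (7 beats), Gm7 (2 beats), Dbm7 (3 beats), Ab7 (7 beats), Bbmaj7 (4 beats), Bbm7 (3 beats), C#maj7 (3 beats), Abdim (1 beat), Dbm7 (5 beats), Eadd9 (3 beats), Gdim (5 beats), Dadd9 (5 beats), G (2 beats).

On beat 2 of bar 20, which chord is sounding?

Beat 2 of bar 20 is beat (20−1)×3 + 2 = 59 overall.
Running totals: Bbm ends at 5, Em ends at 10, Esus4 ends at 17, Gm7 ends at 19, Dbm7 ends at 22, Ab7 ends at 29, Bbmaj7 ends at 33, Bbm7 ends at 36, C#maj7 ends at 39, Abdim ends at 40, Dbm7 ends at 45, Eadd9 ends at 48, Gdim ends at 53, Dadd9 ends at 58, G ends at 60.
Beat 59 falls within G.

G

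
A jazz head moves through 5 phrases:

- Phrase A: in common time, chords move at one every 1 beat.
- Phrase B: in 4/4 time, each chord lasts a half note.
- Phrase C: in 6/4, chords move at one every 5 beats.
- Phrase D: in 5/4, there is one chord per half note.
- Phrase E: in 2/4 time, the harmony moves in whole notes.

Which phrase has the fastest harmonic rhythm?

Phrase A

A: 4/1 = 4 chords/bar.
B: 4/2 = 2 chords/bar.
C: 6/5 = 1.2 chords/bar.
D: 5/2 = 2.5 chords/bar.
E: 2/4 = 0.5 chords/bar.
Fastest is A at 4 chords/bar.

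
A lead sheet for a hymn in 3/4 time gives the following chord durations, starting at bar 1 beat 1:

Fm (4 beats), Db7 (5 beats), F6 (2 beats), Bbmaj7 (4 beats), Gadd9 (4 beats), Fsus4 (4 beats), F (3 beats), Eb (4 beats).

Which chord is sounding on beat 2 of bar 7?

Fsus4

Beat 2 of bar 7 is beat (7−1)×3 + 2 = 20 overall.
Running totals: Fm ends at 4, Db7 ends at 9, F6 ends at 11, Bbmaj7 ends at 15, Gadd9 ends at 19, Fsus4 ends at 23.
Beat 20 falls within Fsus4.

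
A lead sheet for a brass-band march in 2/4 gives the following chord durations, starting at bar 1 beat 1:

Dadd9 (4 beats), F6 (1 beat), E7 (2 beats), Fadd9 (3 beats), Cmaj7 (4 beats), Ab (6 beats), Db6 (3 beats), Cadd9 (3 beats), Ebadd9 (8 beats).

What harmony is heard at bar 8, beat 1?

Ab

Beat 1 of bar 8 is beat (8−1)×2 + 1 = 15 overall.
Running totals: Dadd9 ends at 4, F6 ends at 5, E7 ends at 7, Fadd9 ends at 10, Cmaj7 ends at 14, Ab ends at 20.
Beat 15 falls within Ab.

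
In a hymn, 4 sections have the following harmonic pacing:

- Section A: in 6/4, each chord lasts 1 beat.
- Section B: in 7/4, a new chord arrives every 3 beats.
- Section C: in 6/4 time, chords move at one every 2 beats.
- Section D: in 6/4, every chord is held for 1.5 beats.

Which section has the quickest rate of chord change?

A: 6/1 = 6 chords/bar.
B: 7/3 = 7/3 chords/bar.
C: 6/2 = 3 chords/bar.
D: 6/1.5 = 4 chords/bar.
Fastest is A at 6 chords/bar.

Section A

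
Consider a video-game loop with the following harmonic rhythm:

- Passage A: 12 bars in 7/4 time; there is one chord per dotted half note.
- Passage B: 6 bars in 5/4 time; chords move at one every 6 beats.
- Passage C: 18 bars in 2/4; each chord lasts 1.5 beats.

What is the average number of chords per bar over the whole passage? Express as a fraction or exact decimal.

19/12 chords per bar

A: 12 × 7 = 84 beats ÷ 3 = 28 chords.
B: 6 × 5 = 30 beats ÷ 6 = 5 chords.
C: 18 × 2 = 36 beats ÷ 1.5 = 24 chords.
Overall: 57 chords over 36 bars → 57/36 = 19/12 chords per bar.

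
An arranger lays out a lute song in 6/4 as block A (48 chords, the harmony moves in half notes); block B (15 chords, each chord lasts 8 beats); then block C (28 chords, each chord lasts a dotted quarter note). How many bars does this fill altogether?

43 bars

A: 48 × 2 = 96 beats = 16 bars.
B: 15 × 8 = 120 beats = 20 bars.
C: 28 × 1.5 = 42 beats = 7 bars.
Total: 16 + 20 + 7 = 43 bars.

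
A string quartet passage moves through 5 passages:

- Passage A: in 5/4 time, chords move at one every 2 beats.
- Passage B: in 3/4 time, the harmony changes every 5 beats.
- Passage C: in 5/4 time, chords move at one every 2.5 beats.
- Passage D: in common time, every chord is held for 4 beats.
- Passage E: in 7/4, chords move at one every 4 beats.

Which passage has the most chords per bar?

A: each chord is 2 beats in 5/4, so 2.5 per bar.
B: each chord is 5 beats in 3/4, so 0.6 per bar.
C: each chord is 2.5 beats in 5/4, so 2 per bar.
D: each chord is 4 beats in 4/4, so 1 per bar.
E: each chord is 4 beats in 7/4, so 1.75 per bar.
Fastest is A at 2.5 chords/bar.

Passage A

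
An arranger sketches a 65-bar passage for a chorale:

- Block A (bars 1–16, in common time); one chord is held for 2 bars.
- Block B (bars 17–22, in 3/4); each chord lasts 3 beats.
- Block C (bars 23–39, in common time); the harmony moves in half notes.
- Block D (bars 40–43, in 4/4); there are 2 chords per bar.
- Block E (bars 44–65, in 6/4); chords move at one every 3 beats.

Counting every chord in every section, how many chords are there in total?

100 chords

A has 64 beats and chords last 8 each, so 8 chords.
B has 18 beats and chords last 3 each, so 6 chords.
C has 68 beats and chords last 2 each, so 34 chords.
D has 16 beats and chords last 2 each, so 8 chords.
E has 132 beats and chords last 3 each, so 44 chords.
Total: 8 + 6 + 34 + 8 + 44 = 100.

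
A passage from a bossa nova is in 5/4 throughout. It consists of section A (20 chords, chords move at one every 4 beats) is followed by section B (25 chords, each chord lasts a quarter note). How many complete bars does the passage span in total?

21 bars

A: 20 × 4 = 80 beats = 16 bars.
B: 25 × 1 = 25 beats = 5 bars.
Total: 16 + 5 = 21 bars.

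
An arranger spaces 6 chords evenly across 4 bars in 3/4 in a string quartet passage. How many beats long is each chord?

4 bars × 3 beats/bar = 12 beats total.
12 beats ÷ 6 chords = 2 beats per chord.
(That is a half note.)

2 beats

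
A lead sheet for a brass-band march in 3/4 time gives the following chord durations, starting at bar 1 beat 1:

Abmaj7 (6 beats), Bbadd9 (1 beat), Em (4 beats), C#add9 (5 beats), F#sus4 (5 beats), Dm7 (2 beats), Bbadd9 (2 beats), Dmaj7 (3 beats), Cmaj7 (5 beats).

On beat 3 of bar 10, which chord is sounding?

Cmaj7

Beat 3 of bar 10 is beat (10−1)×3 + 3 = 30 overall.
Running totals: Abmaj7 ends at 6, Bbadd9 ends at 7, Em ends at 11, C#add9 ends at 16, F#sus4 ends at 21, Dm7 ends at 23, Bbadd9 ends at 25, Dmaj7 ends at 28, Cmaj7 ends at 33.
Beat 30 falls within Cmaj7.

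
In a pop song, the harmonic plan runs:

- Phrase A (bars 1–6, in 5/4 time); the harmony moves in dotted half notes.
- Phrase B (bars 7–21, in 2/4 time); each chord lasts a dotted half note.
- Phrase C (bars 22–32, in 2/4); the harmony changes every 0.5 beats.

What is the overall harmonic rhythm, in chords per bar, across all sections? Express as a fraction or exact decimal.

A: 6 × 5 = 30 beats ÷ 3 = 10 chords.
B: 15 × 2 = 30 beats ÷ 3 = 10 chords.
C: 11 × 2 = 22 beats ÷ 0.5 = 44 chords.
Overall: 64 chords over 32 bars → 64/32 = 2 chords per bar.

2 chords per bar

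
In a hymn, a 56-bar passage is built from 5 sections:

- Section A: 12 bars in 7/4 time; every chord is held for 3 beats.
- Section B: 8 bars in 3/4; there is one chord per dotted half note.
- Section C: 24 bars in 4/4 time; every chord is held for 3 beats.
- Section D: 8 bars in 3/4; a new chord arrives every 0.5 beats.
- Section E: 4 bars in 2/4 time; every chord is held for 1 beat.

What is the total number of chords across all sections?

A: 12 bars × 7 beats = 84 beats; 3 beats/chord → 28 chords.
B: 8 bars × 3 beats = 24 beats; 3 beats/chord → 8 chords.
C: 24 bars × 4 beats = 96 beats; 3 beats/chord → 32 chords.
D: 8 bars × 3 beats = 24 beats; 0.5 beats/chord → 48 chords.
E: 4 bars × 2 beats = 8 beats; 1 beat/chord → 8 chords.
Total: 28 + 8 + 32 + 48 + 8 = 124.

124 chords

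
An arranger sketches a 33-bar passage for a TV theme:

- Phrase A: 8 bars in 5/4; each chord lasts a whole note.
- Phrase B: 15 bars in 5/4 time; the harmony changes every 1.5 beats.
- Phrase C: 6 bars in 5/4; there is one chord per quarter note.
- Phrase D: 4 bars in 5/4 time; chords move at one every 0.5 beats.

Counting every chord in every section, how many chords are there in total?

130 chords

A has 40 beats and chords last 4 each, so 10 chords.
B has 75 beats and chords last 1.5 each, so 50 chords.
C has 30 beats and chords last 1 each, so 30 chords.
D has 20 beats and chords last 0.5 each, so 40 chords.
Total: 10 + 50 + 30 + 40 = 130.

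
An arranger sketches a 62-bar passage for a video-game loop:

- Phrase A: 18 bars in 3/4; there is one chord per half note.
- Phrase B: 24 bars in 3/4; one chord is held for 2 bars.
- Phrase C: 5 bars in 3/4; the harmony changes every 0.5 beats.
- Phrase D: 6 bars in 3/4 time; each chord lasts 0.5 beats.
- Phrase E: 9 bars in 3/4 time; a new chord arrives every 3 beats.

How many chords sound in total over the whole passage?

114 chords

A: 18·3 = 54 beats, 54/2 = 27 chords.
B: 24·3 = 72 beats, 72/6 = 12 chords.
C: 5·3 = 15 beats, 15/0.5 = 30 chords.
D: 6·3 = 18 beats, 18/0.5 = 36 chords.
E: 9·3 = 27 beats, 27/3 = 9 chords.
Total: 27 + 12 + 30 + 36 + 9 = 114.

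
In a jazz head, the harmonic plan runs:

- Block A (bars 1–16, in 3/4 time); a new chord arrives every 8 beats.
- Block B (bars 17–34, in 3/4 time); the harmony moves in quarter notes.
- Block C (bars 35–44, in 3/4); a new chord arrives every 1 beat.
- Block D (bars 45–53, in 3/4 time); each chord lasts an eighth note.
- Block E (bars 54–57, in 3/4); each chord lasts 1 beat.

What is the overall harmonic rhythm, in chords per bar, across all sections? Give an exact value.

52/19 chords per bar

A: 16 × 3 = 48 beats ÷ 8 = 6 chords.
B: 18 × 3 = 54 beats ÷ 1 = 54 chords.
C: 10 × 3 = 30 beats ÷ 1 = 30 chords.
D: 9 × 3 = 27 beats ÷ 0.5 = 54 chords.
E: 4 × 3 = 12 beats ÷ 1 = 12 chords.
Overall: 156 chords over 57 bars → 156/57 = 52/19 chords per bar.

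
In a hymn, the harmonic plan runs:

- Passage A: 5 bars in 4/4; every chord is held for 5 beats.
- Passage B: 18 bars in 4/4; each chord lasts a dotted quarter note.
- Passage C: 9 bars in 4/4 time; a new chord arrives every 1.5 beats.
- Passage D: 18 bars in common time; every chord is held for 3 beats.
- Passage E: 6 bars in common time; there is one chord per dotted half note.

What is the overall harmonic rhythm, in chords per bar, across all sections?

27/14 chords per bar

A: 5 × 4 = 20 beats ÷ 5 = 4 chords.
B: 18 × 4 = 72 beats ÷ 1.5 = 48 chords.
C: 9 × 4 = 36 beats ÷ 1.5 = 24 chords.
D: 18 × 4 = 72 beats ÷ 3 = 24 chords.
E: 6 × 4 = 24 beats ÷ 3 = 8 chords.
Overall: 108 chords over 56 bars → 108/56 = 27/14 chords per bar.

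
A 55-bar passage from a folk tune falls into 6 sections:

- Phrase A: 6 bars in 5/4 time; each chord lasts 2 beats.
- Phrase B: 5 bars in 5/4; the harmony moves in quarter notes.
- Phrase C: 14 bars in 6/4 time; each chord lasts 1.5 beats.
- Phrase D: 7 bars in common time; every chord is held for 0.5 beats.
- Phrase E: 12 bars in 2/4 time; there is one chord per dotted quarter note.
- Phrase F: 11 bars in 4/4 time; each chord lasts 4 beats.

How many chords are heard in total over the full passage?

179 chords

A: 6·5 = 30 beats, 30/2 = 15 chords.
B: 5·5 = 25 beats, 25/1 = 25 chords.
C: 14·6 = 84 beats, 84/1.5 = 56 chords.
D: 7·4 = 28 beats, 28/0.5 = 56 chords.
E: 12·2 = 24 beats, 24/1.5 = 16 chords.
F: 11·4 = 44 beats, 44/4 = 11 chords.
Total: 15 + 25 + 56 + 56 + 16 + 11 = 179.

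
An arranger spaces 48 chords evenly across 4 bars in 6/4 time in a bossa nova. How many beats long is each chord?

0.5 beats

4 bars × 6 beats/bar = 24 beats total.
24 beats ÷ 48 chords = 0.5 beats per chord.
(That is an eighth note.)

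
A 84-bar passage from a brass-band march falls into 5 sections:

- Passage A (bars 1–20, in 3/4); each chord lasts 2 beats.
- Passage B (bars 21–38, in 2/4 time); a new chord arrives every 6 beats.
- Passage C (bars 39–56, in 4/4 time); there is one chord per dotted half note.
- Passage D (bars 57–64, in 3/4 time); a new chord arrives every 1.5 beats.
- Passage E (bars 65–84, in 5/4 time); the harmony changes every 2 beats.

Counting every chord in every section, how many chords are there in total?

126 chords

A: 20·3 = 60 beats, 60/2 = 30 chords.
B: 18·2 = 36 beats, 36/6 = 6 chords.
C: 18·4 = 72 beats, 72/3 = 24 chords.
D: 8·3 = 24 beats, 24/1.5 = 16 chords.
E: 20·5 = 100 beats, 100/2 = 50 chords.
Total: 30 + 6 + 24 + 16 + 50 = 126.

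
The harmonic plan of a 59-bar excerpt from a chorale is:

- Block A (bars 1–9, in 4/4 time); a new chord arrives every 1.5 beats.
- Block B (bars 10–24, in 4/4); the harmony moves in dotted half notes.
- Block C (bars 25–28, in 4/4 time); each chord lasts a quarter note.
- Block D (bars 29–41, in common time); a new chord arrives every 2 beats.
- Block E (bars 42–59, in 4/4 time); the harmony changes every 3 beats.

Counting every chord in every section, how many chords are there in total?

110 chords

A: 9 bars × 4 beats = 36 beats; 1.5 beats/chord → 24 chords.
B: 15 bars × 4 beats = 60 beats; 3 beats/chord → 20 chords.
C: 4 bars × 4 beats = 16 beats; 1 beat/chord → 16 chords.
D: 13 bars × 4 beats = 52 beats; 2 beats/chord → 26 chords.
E: 18 bars × 4 beats = 72 beats; 3 beats/chord → 24 chords.
Total: 24 + 20 + 16 + 26 + 24 = 110.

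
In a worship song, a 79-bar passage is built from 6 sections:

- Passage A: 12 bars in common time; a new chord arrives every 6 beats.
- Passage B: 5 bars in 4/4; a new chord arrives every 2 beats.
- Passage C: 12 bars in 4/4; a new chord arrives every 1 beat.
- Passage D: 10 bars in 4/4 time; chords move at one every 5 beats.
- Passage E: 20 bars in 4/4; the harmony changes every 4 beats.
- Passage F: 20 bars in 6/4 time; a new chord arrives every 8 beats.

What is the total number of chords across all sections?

109 chords

A has 48 beats and chords last 6 each, so 8 chords.
B has 20 beats and chords last 2 each, so 10 chords.
C has 48 beats and chords last 1 each, so 48 chords.
D has 40 beats and chords last 5 each, so 8 chords.
E has 80 beats and chords last 4 each, so 20 chords.
F has 120 beats and chords last 8 each, so 15 chords.
Total: 8 + 10 + 48 + 8 + 20 + 15 = 109.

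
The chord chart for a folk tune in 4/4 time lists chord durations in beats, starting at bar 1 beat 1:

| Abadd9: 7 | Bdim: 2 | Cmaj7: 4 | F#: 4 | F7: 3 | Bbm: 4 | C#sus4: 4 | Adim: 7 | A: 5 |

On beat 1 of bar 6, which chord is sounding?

Bbm

Beat 1 of bar 6 is beat (6−1)×4 + 1 = 21 overall.
Running totals: Abadd9 ends at 7, Bdim ends at 9, Cmaj7 ends at 13, F# ends at 17, F7 ends at 20, Bbm ends at 24.
Beat 21 falls within Bbm.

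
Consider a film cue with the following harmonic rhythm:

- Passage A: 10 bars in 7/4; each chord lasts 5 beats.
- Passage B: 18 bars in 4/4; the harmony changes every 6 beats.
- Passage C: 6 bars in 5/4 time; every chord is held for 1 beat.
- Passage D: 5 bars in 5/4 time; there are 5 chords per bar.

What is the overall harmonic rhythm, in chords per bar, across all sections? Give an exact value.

A: 10 × 7 = 70 beats ÷ 5 = 14 chords.
B: 18 × 4 = 72 beats ÷ 6 = 12 chords.
C: 6 × 5 = 30 beats ÷ 1 = 30 chords.
D: 5 × 5 = 25 beats ÷ 1 = 25 chords.
Overall: 81 chords over 39 bars → 81/39 = 27/13 chords per bar.

27/13 chords per bar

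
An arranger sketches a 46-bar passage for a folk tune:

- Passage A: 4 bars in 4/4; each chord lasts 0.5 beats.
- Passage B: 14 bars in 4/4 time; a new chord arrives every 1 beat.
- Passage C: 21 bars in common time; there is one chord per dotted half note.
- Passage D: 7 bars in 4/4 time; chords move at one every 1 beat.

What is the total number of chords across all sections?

144 chords

A has 16 beats and chords last 0.5 each, so 32 chords.
B has 56 beats and chords last 1 each, so 56 chords.
C has 84 beats and chords last 3 each, so 28 chords.
D has 28 beats and chords last 1 each, so 28 chords.
Total: 32 + 56 + 28 + 28 = 144.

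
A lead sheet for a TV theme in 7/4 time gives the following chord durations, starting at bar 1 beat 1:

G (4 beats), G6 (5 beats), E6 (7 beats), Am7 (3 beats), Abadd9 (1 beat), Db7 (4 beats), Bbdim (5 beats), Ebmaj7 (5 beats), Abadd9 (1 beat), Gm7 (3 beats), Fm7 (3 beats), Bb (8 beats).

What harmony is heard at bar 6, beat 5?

Beat 5 of bar 6 is beat (6−1)×7 + 5 = 40 overall.
Running totals: G ends at 4, G6 ends at 9, E6 ends at 16, Am7 ends at 19, Abadd9 ends at 20, Db7 ends at 24, Bbdim ends at 29, Ebmaj7 ends at 34, Abadd9 ends at 35, Gm7 ends at 38, Fm7 ends at 41.
Beat 40 falls within Fm7.

Fm7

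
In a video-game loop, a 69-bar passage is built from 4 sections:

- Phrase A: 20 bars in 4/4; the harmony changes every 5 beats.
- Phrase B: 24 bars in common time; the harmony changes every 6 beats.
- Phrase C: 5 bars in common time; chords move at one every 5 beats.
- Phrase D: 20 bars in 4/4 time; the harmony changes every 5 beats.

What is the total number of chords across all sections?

52 chords

A: 20·4 = 80 beats, 80/5 = 16 chords.
B: 24·4 = 96 beats, 96/6 = 16 chords.
C: 5·4 = 20 beats, 20/5 = 4 chords.
D: 20·4 = 80 beats, 80/5 = 16 chords.
Total: 16 + 16 + 4 + 16 = 52.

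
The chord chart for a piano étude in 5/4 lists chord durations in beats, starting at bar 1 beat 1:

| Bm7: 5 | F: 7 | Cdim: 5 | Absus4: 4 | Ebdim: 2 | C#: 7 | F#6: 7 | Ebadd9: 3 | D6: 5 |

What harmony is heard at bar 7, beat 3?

F#6

Beat 3 of bar 7 is beat (7−1)×5 + 3 = 33 overall.
Running totals: Bm7 ends at 5, F ends at 12, Cdim ends at 17, Absus4 ends at 21, Ebdim ends at 23, C# ends at 30, F#6 ends at 37.
Beat 33 falls within F#6.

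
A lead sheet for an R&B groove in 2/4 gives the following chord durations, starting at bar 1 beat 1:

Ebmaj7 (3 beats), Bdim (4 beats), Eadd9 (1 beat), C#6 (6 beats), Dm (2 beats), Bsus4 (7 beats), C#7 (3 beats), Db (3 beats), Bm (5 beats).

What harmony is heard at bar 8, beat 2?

Beat 2 of bar 8 is beat (8−1)×2 + 2 = 16 overall.
Running totals: Ebmaj7 ends at 3, Bdim ends at 7, Eadd9 ends at 8, C#6 ends at 14, Dm ends at 16.
Beat 16 falls within Dm.

Dm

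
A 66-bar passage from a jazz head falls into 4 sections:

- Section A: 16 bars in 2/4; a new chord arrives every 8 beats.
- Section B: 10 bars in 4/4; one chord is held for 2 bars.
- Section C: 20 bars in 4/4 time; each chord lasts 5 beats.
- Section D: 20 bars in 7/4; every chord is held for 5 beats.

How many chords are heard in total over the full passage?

A has 32 beats and chords last 8 each, so 4 chords.
B has 40 beats and chords last 8 each, so 5 chords.
C has 80 beats and chords last 5 each, so 16 chords.
D has 140 beats and chords last 5 each, so 28 chords.
Total: 4 + 5 + 16 + 28 = 53.

53 chords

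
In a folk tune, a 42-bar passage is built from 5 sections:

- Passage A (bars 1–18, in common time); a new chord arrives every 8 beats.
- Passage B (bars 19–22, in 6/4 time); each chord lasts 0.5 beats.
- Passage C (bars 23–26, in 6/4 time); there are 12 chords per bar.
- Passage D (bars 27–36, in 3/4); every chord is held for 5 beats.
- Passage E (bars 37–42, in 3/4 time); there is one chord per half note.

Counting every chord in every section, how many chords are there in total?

120 chords

A: 18 bars × 4 beats = 72 beats; 8 beats/chord → 9 chords.
B: 4 bars × 6 beats = 24 beats; 0.5 beats/chord → 48 chords.
C: 4 bars × 6 beats = 24 beats; 0.5 beats/chord → 48 chords.
D: 10 bars × 3 beats = 30 beats; 5 beats/chord → 6 chords.
E: 6 bars × 3 beats = 18 beats; 2 beats/chord → 9 chords.
Total: 9 + 48 + 48 + 6 + 9 = 120.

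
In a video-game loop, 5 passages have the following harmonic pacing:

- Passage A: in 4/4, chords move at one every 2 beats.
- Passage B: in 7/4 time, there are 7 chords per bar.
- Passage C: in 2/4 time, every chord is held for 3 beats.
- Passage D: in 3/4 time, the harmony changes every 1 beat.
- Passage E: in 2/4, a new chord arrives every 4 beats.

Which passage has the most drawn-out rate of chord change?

Passage E

A: 4/2 = 2 chords/bar.
B: 7/1 = 7 chords/bar.
C: 2/3 = 2/3 chords/bar.
D: 3/1 = 3 chords/bar.
E: 2/4 = 0.5 chords/bar.
Slowest is E at 0.5 chords/bar.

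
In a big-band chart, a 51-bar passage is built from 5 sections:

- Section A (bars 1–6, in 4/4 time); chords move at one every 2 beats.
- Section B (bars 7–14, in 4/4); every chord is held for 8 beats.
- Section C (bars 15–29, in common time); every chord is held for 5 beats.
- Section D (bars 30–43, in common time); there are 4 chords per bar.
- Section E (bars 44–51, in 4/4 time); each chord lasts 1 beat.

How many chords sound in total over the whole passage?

116 chords

A: 6·4 = 24 beats, 24/2 = 12 chords.
B: 8·4 = 32 beats, 32/8 = 4 chords.
C: 15·4 = 60 beats, 60/5 = 12 chords.
D: 14·4 = 56 beats, 56/1 = 56 chords.
E: 8·4 = 32 beats, 32/1 = 32 chords.
Total: 12 + 4 + 12 + 56 + 32 = 116.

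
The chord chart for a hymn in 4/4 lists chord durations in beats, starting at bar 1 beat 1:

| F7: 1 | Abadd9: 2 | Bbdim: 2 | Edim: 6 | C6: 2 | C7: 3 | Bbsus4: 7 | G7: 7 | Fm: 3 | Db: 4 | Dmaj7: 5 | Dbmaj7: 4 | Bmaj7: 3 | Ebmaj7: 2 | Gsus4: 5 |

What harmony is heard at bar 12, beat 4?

Bmaj7

Beat 4 of bar 12 is beat (12−1)×4 + 4 = 48 overall.
Running totals: F7 ends at 1, Abadd9 ends at 3, Bbdim ends at 5, Edim ends at 11, C6 ends at 13, C7 ends at 16, Bbsus4 ends at 23, G7 ends at 30, Fm ends at 33, Db ends at 37, Dmaj7 ends at 42, Dbmaj7 ends at 46, Bmaj7 ends at 49.
Beat 48 falls within Bmaj7.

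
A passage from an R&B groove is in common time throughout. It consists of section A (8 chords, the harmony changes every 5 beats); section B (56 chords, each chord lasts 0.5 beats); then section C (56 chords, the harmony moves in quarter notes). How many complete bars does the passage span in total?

31 bars

A: 8 × 5 = 40 beats = 10 bars.
B: 56 × 0.5 = 28 beats = 7 bars.
C: 56 × 1 = 56 beats = 14 bars.
Total: 10 + 7 + 14 = 31 bars.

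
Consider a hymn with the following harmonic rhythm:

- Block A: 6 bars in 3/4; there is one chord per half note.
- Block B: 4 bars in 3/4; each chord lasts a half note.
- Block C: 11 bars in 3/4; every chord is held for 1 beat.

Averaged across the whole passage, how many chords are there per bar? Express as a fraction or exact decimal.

A: 6 × 3 = 18 beats ÷ 2 = 9 chords.
B: 4 × 3 = 12 beats ÷ 2 = 6 chords.
C: 11 × 3 = 33 beats ÷ 1 = 33 chords.
Overall: 48 chords over 21 bars → 48/21 = 16/7 chords per bar.

16/7 chords per bar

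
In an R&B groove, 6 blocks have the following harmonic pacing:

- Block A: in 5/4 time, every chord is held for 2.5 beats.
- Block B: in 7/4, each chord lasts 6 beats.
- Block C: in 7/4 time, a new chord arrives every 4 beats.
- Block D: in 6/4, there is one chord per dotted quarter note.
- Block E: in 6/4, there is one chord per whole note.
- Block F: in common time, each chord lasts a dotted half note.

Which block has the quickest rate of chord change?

Block D

A: each chord is 2.5 beats in 5/4, so 2 per bar.
B: each chord is 6 beats in 7/4, so 7/6 per bar.
C: each chord is 4 beats in 7/4, so 1.75 per bar.
D: each chord is 1.5 beats in 6/4, so 4 per bar.
E: each chord is 4 beats in 6/4, so 1.5 per bar.
F: each chord is 3 beats in 4/4, so 4/3 per bar.
Fastest is D at 4 chords/bar.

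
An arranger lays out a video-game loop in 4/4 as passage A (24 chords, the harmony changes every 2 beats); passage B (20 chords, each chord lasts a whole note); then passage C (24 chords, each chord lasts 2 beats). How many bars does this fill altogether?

44 bars

A: 24 × 2 = 48 beats = 12 bars.
B: 20 × 4 = 80 beats = 20 bars.
C: 24 × 2 = 48 beats = 12 bars.
Total: 12 + 20 + 12 = 44 bars.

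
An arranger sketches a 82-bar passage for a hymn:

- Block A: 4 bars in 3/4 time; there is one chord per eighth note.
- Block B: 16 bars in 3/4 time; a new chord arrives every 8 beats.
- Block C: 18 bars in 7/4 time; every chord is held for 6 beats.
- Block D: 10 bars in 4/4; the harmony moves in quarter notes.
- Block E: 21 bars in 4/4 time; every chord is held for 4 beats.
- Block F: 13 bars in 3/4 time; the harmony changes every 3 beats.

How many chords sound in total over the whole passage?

A: 4 bars × 3 beats = 12 beats; 0.5 beats/chord → 24 chords.
B: 16 bars × 3 beats = 48 beats; 8 beats/chord → 6 chords.
C: 18 bars × 7 beats = 126 beats; 6 beats/chord → 21 chords.
D: 10 bars × 4 beats = 40 beats; 1 beat/chord → 40 chords.
E: 21 bars × 4 beats = 84 beats; 4 beats/chord → 21 chords.
F: 13 bars × 3 beats = 39 beats; 3 beats/chord → 13 chords.
Total: 24 + 6 + 21 + 40 + 21 + 13 = 125.

125 chords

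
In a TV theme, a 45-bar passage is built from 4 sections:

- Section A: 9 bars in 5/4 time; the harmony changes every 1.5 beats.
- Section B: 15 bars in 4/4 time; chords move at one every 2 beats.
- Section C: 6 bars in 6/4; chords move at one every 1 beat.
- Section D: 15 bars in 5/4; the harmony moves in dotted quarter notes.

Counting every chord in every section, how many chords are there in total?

146 chords

A: 9 bars × 5 beats = 45 beats; 1.5 beats/chord → 30 chords.
B: 15 bars × 4 beats = 60 beats; 2 beats/chord → 30 chords.
C: 6 bars × 6 beats = 36 beats; 1 beat/chord → 36 chords.
D: 15 bars × 5 beats = 75 beats; 1.5 beats/chord → 50 chords.
Total: 30 + 30 + 36 + 50 = 146.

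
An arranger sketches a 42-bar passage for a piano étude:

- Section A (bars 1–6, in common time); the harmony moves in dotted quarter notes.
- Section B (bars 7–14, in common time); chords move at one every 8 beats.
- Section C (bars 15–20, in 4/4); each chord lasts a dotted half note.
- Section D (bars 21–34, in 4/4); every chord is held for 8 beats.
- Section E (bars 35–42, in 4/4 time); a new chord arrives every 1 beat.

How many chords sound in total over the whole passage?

67 chords

A: 6 bars × 4 beats = 24 beats; 1.5 beats/chord → 16 chords.
B: 8 bars × 4 beats = 32 beats; 8 beats/chord → 4 chords.
C: 6 bars × 4 beats = 24 beats; 3 beats/chord → 8 chords.
D: 14 bars × 4 beats = 56 beats; 8 beats/chord → 7 chords.
E: 8 bars × 4 beats = 32 beats; 1 beat/chord → 32 chords.
Total: 16 + 4 + 8 + 7 + 32 = 67.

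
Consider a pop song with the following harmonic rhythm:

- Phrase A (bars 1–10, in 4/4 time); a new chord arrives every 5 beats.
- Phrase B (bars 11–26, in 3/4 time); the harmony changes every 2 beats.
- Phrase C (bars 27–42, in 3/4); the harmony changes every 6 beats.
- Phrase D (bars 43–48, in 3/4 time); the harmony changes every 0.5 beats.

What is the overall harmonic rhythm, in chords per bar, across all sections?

19/12 chords per bar

A: 10 × 4 = 40 beats ÷ 5 = 8 chords.
B: 16 × 3 = 48 beats ÷ 2 = 24 chords.
C: 16 × 3 = 48 beats ÷ 6 = 8 chords.
D: 6 × 3 = 18 beats ÷ 0.5 = 36 chords.
Overall: 76 chords over 48 bars → 76/48 = 19/12 chords per bar.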